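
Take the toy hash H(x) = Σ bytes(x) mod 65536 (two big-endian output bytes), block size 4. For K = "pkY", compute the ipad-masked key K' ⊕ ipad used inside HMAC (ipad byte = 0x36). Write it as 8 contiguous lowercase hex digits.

465d6f36

Key "pkY" = 70 6b 59 is 3 bytes ≤ B = 4; zero-pad to 4 bytes: K' = 70 6b 59 00.
XOR each byte with 0x36: 70⊕36=46, 6b⊕36=5d, 59⊕36=6f, 00⊕36=36.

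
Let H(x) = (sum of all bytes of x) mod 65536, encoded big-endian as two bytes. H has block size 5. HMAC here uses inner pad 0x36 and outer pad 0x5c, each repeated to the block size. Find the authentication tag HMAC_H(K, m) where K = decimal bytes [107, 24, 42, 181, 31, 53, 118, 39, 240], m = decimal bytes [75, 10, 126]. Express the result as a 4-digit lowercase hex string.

Key decimal bytes [107, 24, 42, 181, 31, 53, 118, 39, 240] = 6b 18 2a b5 1f 35 76 27 f0 is 9 bytes > B = 5, so hash it first: H(key) = 03 43, then zero-pad to 5 bytes: K' = 03 43 00 00 00.
K' ⊕ ipad = 35 75 36 36 36.  K' ⊕ opad = 5f 1f 5c 5c 5c.
Inner input = (K'⊕ipad) ∥ m = 35 75 36 36 36 ∥ 4b 0a 7e.
Inner hash: sum = 53+117+54+54+54+75+10+126 = 543 → 02 1f.
Outer input = (K'⊕opad) ∥ inner = 5f 1f 5c 5c 5c ∥ 02 1f.
Outer hash (tag): sum = 95+31+92+92+92+2+31 = 435 → 01 b3.

01b3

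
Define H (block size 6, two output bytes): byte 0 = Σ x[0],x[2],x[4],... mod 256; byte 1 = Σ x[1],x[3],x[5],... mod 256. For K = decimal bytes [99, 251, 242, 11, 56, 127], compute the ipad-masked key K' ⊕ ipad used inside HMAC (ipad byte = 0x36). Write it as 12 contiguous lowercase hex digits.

55cdc43d0e49

Key decimal bytes [99, 251, 242, 11, 56, 127] = 63 fb f2 0b 38 7f is exactly B = 6 bytes: K' = 63 fb f2 0b 38 7f.
XOR each byte with 0x36: 63⊕36=55, fb⊕36=cd, f2⊕36=c4, 0b⊕36=3d, 38⊕36=0e, 7f⊕36=49.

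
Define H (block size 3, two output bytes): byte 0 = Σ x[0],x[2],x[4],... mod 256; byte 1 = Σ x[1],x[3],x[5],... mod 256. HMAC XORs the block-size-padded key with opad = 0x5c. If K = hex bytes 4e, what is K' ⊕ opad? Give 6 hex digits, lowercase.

Key hex bytes 4e is 1 byte ≤ B = 3; zero-pad to 3 bytes: K' = 4e 00 00.
XOR each byte with 0x5c: 4e⊕5c=12, 00⊕5c=5c, 00⊕5c=5c.

125c5c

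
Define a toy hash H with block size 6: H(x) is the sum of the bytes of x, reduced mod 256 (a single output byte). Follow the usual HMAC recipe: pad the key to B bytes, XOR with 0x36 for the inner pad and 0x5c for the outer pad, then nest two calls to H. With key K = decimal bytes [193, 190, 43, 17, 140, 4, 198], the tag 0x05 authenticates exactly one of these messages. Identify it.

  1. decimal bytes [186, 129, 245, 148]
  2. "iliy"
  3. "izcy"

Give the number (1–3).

2

Key decimal bytes [193, 190, 43, 17, 140, 4, 198] = c1 be 2b 11 8c 04 c6 is 7 bytes > B = 6, so hash it first: H(key) = 11, then zero-pad to 6 bytes: K' = 11 00 00 00 00 00.
K' ⊕ ipad = 27 36 36 36 36 36; K' ⊕ opad = 4d 5c 5c 5c 5c 5c.
m1: inner = H(27 36 36 36 36 36 ba 81 f5 94) = f9; tag = H(4d 5c 5c 5c 5c 5c f9) = 12
m2: inner = H(27 36 36 36 36 36 69 6c 69 79) = ec; tag = H(4d 5c 5c 5c 5c 5c ec) = 05 ← matches
m3: inner = H(27 36 36 36 36 36 69 7a 63 79) = f4; tag = H(4d 5c 5c 5c 5c 5c f4) = 0d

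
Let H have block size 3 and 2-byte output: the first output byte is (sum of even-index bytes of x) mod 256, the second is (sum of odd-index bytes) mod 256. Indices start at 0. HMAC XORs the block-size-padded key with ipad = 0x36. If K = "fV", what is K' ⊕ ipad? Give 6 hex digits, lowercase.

Key "fV" = 66 56 is 2 bytes ≤ B = 3; zero-pad to 3 bytes: K' = 66 56 00.
XOR each byte with 0x36: 66⊕36=50, 56⊕36=60, 00⊕36=36.

506036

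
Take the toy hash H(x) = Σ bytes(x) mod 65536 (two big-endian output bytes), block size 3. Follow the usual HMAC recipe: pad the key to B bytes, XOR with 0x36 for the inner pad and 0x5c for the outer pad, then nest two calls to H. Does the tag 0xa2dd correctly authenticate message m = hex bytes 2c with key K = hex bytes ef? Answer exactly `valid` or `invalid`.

Key hex bytes ef is 1 byte ≤ B = 3; zero-pad to 3 bytes: K' = ef 00 00.
K' ⊕ ipad = d9 36 36; K' ⊕ opad = b3 5c 5c.
Inner hash: sum = 217+54+54+44 = 369 → 01 71.
Outer hash (recomputed tag): sum = 179+92+92+1+113 = 477 → 01 dd.
Recomputed tag = 01dd; claimed = a2dd → mismatch.

invalid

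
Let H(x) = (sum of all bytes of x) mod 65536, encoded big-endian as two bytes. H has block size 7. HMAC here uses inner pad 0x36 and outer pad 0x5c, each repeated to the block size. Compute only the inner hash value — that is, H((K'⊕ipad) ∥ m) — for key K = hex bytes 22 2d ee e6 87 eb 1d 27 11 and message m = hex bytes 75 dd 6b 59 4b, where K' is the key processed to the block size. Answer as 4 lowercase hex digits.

0480

Key hex bytes 22 2d ee e6 87 eb 1d 27 11 is 9 bytes > B = 7, so hash it first: H(key) = 03 ea, then zero-pad to 7 bytes: K' = 03 ea 00 00 00 00 00.
K' ⊕ ipad = 35 dc 36 36 36 36 36.
Inner input = 35 dc 36 36 36 36 36 ∥ 75 dd 6b 59 4b.
Inner hash: sum = 53+220+54+54+54+54+54+117+221+107+89+75 = 1152 → 04 80.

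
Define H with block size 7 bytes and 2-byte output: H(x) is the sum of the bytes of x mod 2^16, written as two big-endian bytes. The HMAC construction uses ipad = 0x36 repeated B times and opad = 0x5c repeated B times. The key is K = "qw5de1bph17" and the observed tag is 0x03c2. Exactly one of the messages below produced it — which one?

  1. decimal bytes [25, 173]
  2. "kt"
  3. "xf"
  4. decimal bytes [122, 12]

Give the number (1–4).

3

Key "qw5de1bph17" = 71 77 35 64 65 31 62 70 68 31 37 is 11 bytes > B = 7, so hash it first: H(key) = 03 b9, then zero-pad to 7 bytes: K' = 03 b9 00 00 00 00 00.
K' ⊕ ipad = 35 8f 36 36 36 36 36; K' ⊕ opad = 5f e5 5c 5c 5c 5c 5c.
m1: inner = H(35 8f 36 36 36 36 36 19 ad) = 02 98; tag = H(5f e5 5c 5c 5c 5c 5c 02 98) = 03aa
m2: inner = H(35 8f 36 36 36 36 36 6b 74) = 02 b1; tag = H(5f e5 5c 5c 5c 5c 5c 02 b1) = 03c3
m3: inner = H(35 8f 36 36 36 36 36 78 66) = 02 b0; tag = H(5f e5 5c 5c 5c 5c 5c 02 b0) = 03c2 ← matches
m4: inner = H(35 8f 36 36 36 36 36 7a 0c) = 02 58; tag = H(5f e5 5c 5c 5c 5c 5c 02 58) = 036a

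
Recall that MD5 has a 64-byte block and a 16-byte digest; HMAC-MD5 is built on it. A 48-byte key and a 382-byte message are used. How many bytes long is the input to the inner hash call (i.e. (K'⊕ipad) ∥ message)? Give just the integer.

Key is 48 ≤ 64 bytes, zero-padded: |K'| = 64.
Inner input = (K'⊕ipad) ∥ m → 64 + 382 = 446 bytes.

446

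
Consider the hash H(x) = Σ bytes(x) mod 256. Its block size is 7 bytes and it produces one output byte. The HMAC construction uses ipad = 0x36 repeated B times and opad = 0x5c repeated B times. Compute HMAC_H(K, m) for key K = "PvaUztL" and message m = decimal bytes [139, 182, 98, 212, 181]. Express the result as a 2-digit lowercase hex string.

Key "PvaUztL" = 50 76 61 55 7a 74 4c is exactly B = 7 bytes: K' = 50 76 61 55 7a 74 4c.
K' ⊕ ipad = 66 40 57 63 4c 42 7a.  K' ⊕ opad = 0c 2a 3d 09 26 28 10.
Inner input = (K'⊕ipad) ∥ m = 66 40 57 63 4c 42 7a ∥ 8b b6 62 d4 b5.
Inner hash: sum = 102+64+87+99+76+66+122+139+182+98+212+181 = 1428; mod 256 = 148 → 94.
Outer input = (K'⊕opad) ∥ inner = 0c 2a 3d 09 26 28 10 ∥ 94.
Outer hash (tag): sum = 12+42+61+9+38+40+16+148 = 366; mod 256 = 110 → 6e.

6e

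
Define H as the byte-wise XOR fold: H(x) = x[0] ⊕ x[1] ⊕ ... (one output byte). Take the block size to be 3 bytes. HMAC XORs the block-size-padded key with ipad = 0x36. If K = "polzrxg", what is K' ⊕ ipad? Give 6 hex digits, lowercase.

523636

Key "polzrxg" = 70 6f 6c 7a 72 78 67 is 7 bytes > B = 3, so hash it first: H(key) = 64, then zero-pad to 3 bytes: K' = 64 00 00.
XOR each byte with 0x36: 64⊕36=52, 00⊕36=36, 00⊕36=36.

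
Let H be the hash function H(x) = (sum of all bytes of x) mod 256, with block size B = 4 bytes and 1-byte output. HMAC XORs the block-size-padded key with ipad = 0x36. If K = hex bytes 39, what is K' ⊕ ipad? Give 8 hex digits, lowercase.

0f363636

Key hex bytes 39 is 1 byte ≤ B = 4; zero-pad to 4 bytes: K' = 39 00 00 00.
XOR each byte with 0x36: 39⊕36=0f, 00⊕36=36, 00⊕36=36, 00⊕36=36.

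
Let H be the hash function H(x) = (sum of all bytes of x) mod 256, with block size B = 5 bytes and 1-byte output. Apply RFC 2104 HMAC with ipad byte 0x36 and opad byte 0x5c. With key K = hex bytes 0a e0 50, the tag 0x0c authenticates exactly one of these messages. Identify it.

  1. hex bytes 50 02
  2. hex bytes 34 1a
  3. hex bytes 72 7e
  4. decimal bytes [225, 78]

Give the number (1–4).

1

Key hex bytes 0a e0 50 is 3 bytes ≤ B = 5; zero-pad to 5 bytes: K' = 0a e0 50 00 00.
K' ⊕ ipad = 3c d6 66 36 36; K' ⊕ opad = 56 bc 0c 5c 5c.
m1: inner = H(3c d6 66 36 36 50 02) = 36; tag = H(56 bc 0c 5c 5c 36) = 0c ← matches
m2: inner = H(3c d6 66 36 36 34 1a) = 32; tag = H(56 bc 0c 5c 5c 32) = 08
m3: inner = H(3c d6 66 36 36 72 7e) = d4; tag = H(56 bc 0c 5c 5c d4) = aa
m4: inner = H(3c d6 66 36 36 e1 4e) = 13; tag = H(56 bc 0c 5c 5c 13) = e9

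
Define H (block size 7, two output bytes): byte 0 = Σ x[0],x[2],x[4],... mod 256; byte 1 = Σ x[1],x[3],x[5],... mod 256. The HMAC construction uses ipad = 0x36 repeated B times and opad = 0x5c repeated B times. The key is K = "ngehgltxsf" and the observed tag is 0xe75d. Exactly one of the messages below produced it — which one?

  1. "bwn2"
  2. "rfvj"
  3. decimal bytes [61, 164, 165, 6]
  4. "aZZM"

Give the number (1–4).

4

Key "ngehgltxsf" = 6e 67 65 68 67 6c 74 78 73 66 is 10 bytes > B = 7, so hash it first: H(key) = 21 19, then zero-pad to 7 bytes: K' = 21 19 00 00 00 00 00.
K' ⊕ ipad = 17 2f 36 36 36 36 36; K' ⊕ opad = 7d 45 5c 5c 5c 5c 5c.
m1: inner = H(17 2f 36 36 36 36 36 62 77 6e 32) = 62 6b; tag = H(7d 45 5c 5c 5c 5c 5c 62 6b) = fc5f
m2: inner = H(17 2f 36 36 36 36 36 72 66 76 6a) = 89 83; tag = H(7d 45 5c 5c 5c 5c 5c 89 83) = 1486
m3: inner = H(17 2f 36 36 36 36 36 3d a4 a5 06) = 63 7d; tag = H(7d 45 5c 5c 5c 5c 5c 63 7d) = 0e60
m4: inner = H(17 2f 36 36 36 36 36 61 5a 5a 4d) = 60 56; tag = H(7d 45 5c 5c 5c 5c 5c 60 56) = e75d ← matches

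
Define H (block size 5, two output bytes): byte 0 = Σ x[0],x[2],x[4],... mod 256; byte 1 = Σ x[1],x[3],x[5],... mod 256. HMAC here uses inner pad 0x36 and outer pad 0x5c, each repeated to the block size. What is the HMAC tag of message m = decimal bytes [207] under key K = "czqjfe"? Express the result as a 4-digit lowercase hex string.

a2e9

Key "czqjfe" = 63 7a 71 6a 66 65 is 6 bytes > B = 5, so hash it first: H(key) = 3a 49, then zero-pad to 5 bytes: K' = 3a 49 00 00 00.
K' ⊕ ipad = 0c 7f 36 36 36.  K' ⊕ opad = 66 15 5c 5c 5c.
Inner input = (K'⊕ipad) ∥ m = 0c 7f 36 36 36 ∥ cf.
Inner hash: even-index sum = 120 mod 256 = 120; odd-index sum = 388 mod 256 = 132 → 78 84.
Outer input = (K'⊕opad) ∥ inner = 66 15 5c 5c 5c ∥ 78 84.
Outer hash (tag): even-index sum = 418 mod 256 = 162; odd-index sum = 233 mod 256 = 233 → a2 e9.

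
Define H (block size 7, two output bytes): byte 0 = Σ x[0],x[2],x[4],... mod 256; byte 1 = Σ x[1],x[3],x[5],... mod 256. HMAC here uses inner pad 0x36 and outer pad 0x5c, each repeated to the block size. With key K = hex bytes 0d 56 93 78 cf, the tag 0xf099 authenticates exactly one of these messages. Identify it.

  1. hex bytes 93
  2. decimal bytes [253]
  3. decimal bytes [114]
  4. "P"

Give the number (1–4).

Key hex bytes 0d 56 93 78 cf is 5 bytes ≤ B = 7; zero-pad to 7 bytes: K' = 0d 56 93 78 cf 00 00.
K' ⊕ ipad = 3b 60 a5 4e f9 36 36; K' ⊕ opad = 51 0a cf 24 93 5c 5c.
m1: inner = H(3b 60 a5 4e f9 36 36 93) = 0f 77; tag = H(51 0a cf 24 93 5c 5c 0f 77) = 8699
m2: inner = H(3b 60 a5 4e f9 36 36 fd) = 0f e1; tag = H(51 0a cf 24 93 5c 5c 0f e1) = f099 ← matches
m3: inner = H(3b 60 a5 4e f9 36 36 72) = 0f 56; tag = H(51 0a cf 24 93 5c 5c 0f 56) = 6599
m4: inner = H(3b 60 a5 4e f9 36 36 50) = 0f 34; tag = H(51 0a cf 24 93 5c 5c 0f 34) = 4399

2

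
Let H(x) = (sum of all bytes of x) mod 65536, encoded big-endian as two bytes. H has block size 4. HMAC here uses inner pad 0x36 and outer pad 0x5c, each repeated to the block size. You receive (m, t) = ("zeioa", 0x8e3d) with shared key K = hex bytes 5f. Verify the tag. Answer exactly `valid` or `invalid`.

invalid

Key hex bytes 5f is 1 byte ≤ B = 4; zero-pad to 4 bytes: K' = 5f 00 00 00.
K' ⊕ ipad = 69 36 36 36; K' ⊕ opad = 03 5c 5c 5c.
Inner hash: sum = 105+54+54+54+122+101+105+111+97 = 803 → 03 23.
Outer hash (recomputed tag): sum = 3+92+92+92+3+35 = 317 → 01 3d.
Recomputed tag = 013d; claimed = 8e3d → mismatch.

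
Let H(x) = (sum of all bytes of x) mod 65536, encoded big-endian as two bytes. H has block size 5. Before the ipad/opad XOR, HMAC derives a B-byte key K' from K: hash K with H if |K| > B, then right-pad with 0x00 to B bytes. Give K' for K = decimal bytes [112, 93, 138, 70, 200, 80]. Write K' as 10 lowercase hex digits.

02b5000000

|K| = 6 > B = 5, so first hash the key.
H(K): sum = 112+93+138+70+200+80 = 693 → 02 b5.
Zero-pad H(K) = 02 b5 to 5 bytes: K' = 02 b5 00 00 00.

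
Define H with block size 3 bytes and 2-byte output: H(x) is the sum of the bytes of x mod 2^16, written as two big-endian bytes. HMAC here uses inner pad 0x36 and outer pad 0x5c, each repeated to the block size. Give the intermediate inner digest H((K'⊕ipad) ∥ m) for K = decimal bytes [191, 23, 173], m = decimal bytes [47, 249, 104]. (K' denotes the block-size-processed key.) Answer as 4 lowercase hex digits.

Key decimal bytes [191, 23, 173] = bf 17 ad is exactly B = 3 bytes: K' = bf 17 ad.
K' ⊕ ipad = 89 21 9b.
Inner input = 89 21 9b ∥ 2f f9 68.
Inner hash: sum = 137+33+155+47+249+104 = 725 → 02 d5.

02d5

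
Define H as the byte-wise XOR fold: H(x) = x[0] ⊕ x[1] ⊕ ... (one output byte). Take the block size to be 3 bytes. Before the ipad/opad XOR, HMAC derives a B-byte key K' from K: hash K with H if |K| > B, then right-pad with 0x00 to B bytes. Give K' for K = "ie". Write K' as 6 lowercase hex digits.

696500

Key "ie" = 69 65 is 2 bytes ≤ B = 3; zero-pad to 3 bytes: K' = 69 65 00.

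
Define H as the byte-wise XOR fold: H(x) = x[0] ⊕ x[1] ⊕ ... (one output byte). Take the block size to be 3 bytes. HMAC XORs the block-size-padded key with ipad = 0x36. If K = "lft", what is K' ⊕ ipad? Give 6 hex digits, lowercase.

Key "lft" = 6c 66 74 is exactly B = 3 bytes: K' = 6c 66 74.
XOR each byte with 0x36: 6c⊕36=5a, 66⊕36=50, 74⊕36=42.

5a5042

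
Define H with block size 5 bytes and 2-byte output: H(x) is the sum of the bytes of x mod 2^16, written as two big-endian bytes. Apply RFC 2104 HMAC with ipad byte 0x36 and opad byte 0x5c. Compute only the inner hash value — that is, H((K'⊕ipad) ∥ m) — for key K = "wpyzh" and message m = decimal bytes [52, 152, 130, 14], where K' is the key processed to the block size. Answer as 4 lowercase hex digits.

02dc

Key "wpyzh" = 77 70 79 7a 68 is exactly B = 5 bytes: K' = 77 70 79 7a 68.
K' ⊕ ipad = 41 46 4f 4c 5e.
Inner input = 41 46 4f 4c 5e ∥ 34 98 82 0e.
Inner hash: sum = 65+70+79+76+94+52+152+130+14 = 732 → 02 dc.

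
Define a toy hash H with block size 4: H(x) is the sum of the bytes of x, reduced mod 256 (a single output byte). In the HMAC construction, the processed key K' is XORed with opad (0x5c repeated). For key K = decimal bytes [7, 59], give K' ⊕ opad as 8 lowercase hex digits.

Key decimal bytes [7, 59] = 07 3b is 2 bytes ≤ B = 4; zero-pad to 4 bytes: K' = 07 3b 00 00.
XOR each byte with 0x5c: 07⊕5c=5b, 3b⊕5c=67, 00⊕5c=5c, 00⊕5c=5c.

5b675c5c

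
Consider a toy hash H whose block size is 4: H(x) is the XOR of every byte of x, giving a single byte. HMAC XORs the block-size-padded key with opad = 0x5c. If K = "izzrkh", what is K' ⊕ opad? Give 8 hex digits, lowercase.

Key "izzrkh" = 69 7a 7a 72 6b 68 is 6 bytes > B = 4, so hash it first: H(key) = 18, then zero-pad to 4 bytes: K' = 18 00 00 00.
XOR each byte with 0x5c: 18⊕5c=44, 00⊕5c=5c, 00⊕5c=5c, 00⊕5c=5c.

445c5c5c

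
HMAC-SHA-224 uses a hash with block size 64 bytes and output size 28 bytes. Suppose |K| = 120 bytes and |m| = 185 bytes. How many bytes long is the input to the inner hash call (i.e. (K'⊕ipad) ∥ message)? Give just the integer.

Key is 120 > 64 bytes, so it is hashed to 28 bytes then zero-padded to 64: |K'| = 64.
Inner input = (K'⊕ipad) ∥ m → 64 + 185 = 249 bytes.

249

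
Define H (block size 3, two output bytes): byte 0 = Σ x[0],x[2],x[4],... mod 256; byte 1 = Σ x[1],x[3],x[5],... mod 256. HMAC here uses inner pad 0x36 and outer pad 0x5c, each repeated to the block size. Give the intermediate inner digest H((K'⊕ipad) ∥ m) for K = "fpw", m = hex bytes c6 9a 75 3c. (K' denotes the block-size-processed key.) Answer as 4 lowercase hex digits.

6781

Key "fpw" = 66 70 77 is exactly B = 3 bytes: K' = 66 70 77.
K' ⊕ ipad = 50 46 41.
Inner input = 50 46 41 ∥ c6 9a 75 3c.
Inner hash: even-index sum = 359 mod 256 = 103; odd-index sum = 385 mod 256 = 129 → 67 81.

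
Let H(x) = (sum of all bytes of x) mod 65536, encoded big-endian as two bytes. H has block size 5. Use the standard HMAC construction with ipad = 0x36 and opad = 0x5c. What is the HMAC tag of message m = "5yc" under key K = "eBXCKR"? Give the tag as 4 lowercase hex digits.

02c9

Key "eBXCKR" = 65 42 58 43 4b 52 is 6 bytes > B = 5, so hash it first: H(key) = 01 df, then zero-pad to 5 bytes: K' = 01 df 00 00 00.
K' ⊕ ipad = 37 e9 36 36 36.  K' ⊕ opad = 5d 83 5c 5c 5c.
Inner input = (K'⊕ipad) ∥ m = 37 e9 36 36 36 ∥ 35 79 63.
Inner hash: sum = 55+233+54+54+54+53+121+99 = 723 → 02 d3.
Outer input = (K'⊕opad) ∥ inner = 5d 83 5c 5c 5c ∥ 02 d3.
Outer hash (tag): sum = 93+131+92+92+92+2+211 = 713 → 02 c9.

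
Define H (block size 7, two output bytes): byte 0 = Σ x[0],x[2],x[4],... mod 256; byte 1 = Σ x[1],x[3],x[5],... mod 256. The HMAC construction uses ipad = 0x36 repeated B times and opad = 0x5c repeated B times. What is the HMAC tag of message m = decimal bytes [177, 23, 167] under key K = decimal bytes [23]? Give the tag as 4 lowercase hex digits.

59ee

Key decimal bytes [23] = 17 is 1 byte ≤ B = 7; zero-pad to 7 bytes: K' = 17 00 00 00 00 00 00.
K' ⊕ ipad = 21 36 36 36 36 36 36.  K' ⊕ opad = 4b 5c 5c 5c 5c 5c 5c.
Inner input = (K'⊕ipad) ∥ m = 21 36 36 36 36 36 36 ∥ b1 17 a7.
Inner hash: even-index sum = 218 mod 256 = 218; odd-index sum = 506 mod 256 = 250 → da fa.
Outer input = (K'⊕opad) ∥ inner = 4b 5c 5c 5c 5c 5c 5c ∥ da fa.
Outer hash (tag): even-index sum = 601 mod 256 = 89; odd-index sum = 494 mod 256 = 238 → 59 ee.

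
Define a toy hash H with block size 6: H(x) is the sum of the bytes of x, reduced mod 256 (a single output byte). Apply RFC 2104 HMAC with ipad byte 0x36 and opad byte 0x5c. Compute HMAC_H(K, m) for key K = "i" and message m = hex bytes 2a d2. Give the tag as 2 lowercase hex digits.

6a

Key "i" = 69 is 1 byte ≤ B = 6; zero-pad to 6 bytes: K' = 69 00 00 00 00 00.
K' ⊕ ipad = 5f 36 36 36 36 36.  K' ⊕ opad = 35 5c 5c 5c 5c 5c.
Inner input = (K'⊕ipad) ∥ m = 5f 36 36 36 36 36 ∥ 2a d2.
Inner hash: sum = 95+54+54+54+54+54+42+210 = 617; mod 256 = 105 → 69.
Outer input = (K'⊕opad) ∥ inner = 35 5c 5c 5c 5c 5c ∥ 69.
Outer hash (tag): sum = 53+92+92+92+92+92+105 = 618; mod 256 = 106 → 6a.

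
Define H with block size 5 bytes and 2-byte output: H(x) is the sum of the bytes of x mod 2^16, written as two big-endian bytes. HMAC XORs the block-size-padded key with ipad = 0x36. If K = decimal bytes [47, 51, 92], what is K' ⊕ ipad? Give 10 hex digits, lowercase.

19056a3636

Key decimal bytes [47, 51, 92] = 2f 33 5c is 3 bytes ≤ B = 5; zero-pad to 5 bytes: K' = 2f 33 5c 00 00.
XOR each byte with 0x36: 2f⊕36=19, 33⊕36=05, 5c⊕36=6a, 00⊕36=36, 00⊕36=36.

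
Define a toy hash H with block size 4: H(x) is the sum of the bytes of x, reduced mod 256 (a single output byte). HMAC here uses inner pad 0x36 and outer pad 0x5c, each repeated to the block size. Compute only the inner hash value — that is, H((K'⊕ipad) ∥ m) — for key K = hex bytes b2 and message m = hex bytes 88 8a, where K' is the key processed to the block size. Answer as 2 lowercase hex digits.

38

Key hex bytes b2 is 1 byte ≤ B = 4; zero-pad to 4 bytes: K' = b2 00 00 00.
K' ⊕ ipad = 84 36 36 36.
Inner input = 84 36 36 36 ∥ 88 8a.
Inner hash: sum = 132+54+54+54+136+138 = 568; mod 256 = 56 → 38.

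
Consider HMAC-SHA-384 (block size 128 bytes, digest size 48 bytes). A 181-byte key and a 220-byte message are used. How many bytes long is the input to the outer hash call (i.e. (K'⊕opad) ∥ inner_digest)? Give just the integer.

176

Key is 181 > 128 bytes, so it is hashed to 48 bytes then zero-padded to 128: |K'| = 128.
Outer input = (K'⊕opad) ∥ H(inner) → 128 + 48 = 176 bytes.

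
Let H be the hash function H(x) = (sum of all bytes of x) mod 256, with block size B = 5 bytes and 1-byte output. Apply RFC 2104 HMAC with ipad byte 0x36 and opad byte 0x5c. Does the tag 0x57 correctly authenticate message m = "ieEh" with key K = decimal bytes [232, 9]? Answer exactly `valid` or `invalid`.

Key decimal bytes [232, 9] = e8 09 is 2 bytes ≤ B = 5; zero-pad to 5 bytes: K' = e8 09 00 00 00.
K' ⊕ ipad = de 3f 36 36 36; K' ⊕ opad = b4 55 5c 5c 5c.
Inner hash: sum = 222+63+54+54+54+105+101+69+104 = 826; mod 256 = 58 → 3a.
Outer hash (recomputed tag): sum = 180+85+92+92+92+58 = 599; mod 256 = 87 → 57.
Recomputed tag = 57; claimed = 57 → match.

valid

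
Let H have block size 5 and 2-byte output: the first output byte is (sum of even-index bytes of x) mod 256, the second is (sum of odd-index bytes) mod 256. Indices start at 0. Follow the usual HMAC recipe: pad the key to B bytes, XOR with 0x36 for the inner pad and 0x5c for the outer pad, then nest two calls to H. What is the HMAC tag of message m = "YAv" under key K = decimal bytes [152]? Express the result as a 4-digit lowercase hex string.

Key decimal bytes [152] = 98 is 1 byte ≤ B = 5; zero-pad to 5 bytes: K' = 98 00 00 00 00.
K' ⊕ ipad = ae 36 36 36 36.  K' ⊕ opad = c4 5c 5c 5c 5c.
Inner input = (K'⊕ipad) ∥ m = ae 36 36 36 36 ∥ 59 41 76.
Inner hash: even-index sum = 347 mod 256 = 91; odd-index sum = 315 mod 256 = 59 → 5b 3b.
Outer input = (K'⊕opad) ∥ inner = c4 5c 5c 5c 5c ∥ 5b 3b.
Outer hash (tag): even-index sum = 439 mod 256 = 183; odd-index sum = 275 mod 256 = 19 → b7 13.

b713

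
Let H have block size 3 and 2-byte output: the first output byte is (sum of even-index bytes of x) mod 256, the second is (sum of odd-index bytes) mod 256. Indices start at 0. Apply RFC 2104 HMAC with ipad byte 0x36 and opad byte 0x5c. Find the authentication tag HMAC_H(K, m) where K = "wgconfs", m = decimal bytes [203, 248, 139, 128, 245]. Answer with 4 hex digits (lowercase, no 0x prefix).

Key "wgconfs" = 77 67 63 6f 6e 66 73 is 7 bytes > B = 3, so hash it first: H(key) = bb 3c, then zero-pad to 3 bytes: K' = bb 3c 00.
K' ⊕ ipad = 8d 0a 36.  K' ⊕ opad = e7 60 5c.
Inner input = (K'⊕ipad) ∥ m = 8d 0a 36 ∥ cb f8 8b 80 f5.
Inner hash: even-index sum = 571 mod 256 = 59; odd-index sum = 597 mod 256 = 85 → 3b 55.
Outer input = (K'⊕opad) ∥ inner = e7 60 5c ∥ 3b 55.
Outer hash (tag): even-index sum = 408 mod 256 = 152; odd-index sum = 155 mod 256 = 155 → 98 9b.

989b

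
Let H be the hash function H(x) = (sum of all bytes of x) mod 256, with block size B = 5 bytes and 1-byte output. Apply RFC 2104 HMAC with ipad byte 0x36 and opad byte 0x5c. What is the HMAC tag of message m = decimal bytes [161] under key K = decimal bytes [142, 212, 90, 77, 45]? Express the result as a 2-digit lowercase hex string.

1f

Key decimal bytes [142, 212, 90, 77, 45] = 8e d4 5a 4d 2d is exactly B = 5 bytes: K' = 8e d4 5a 4d 2d.
K' ⊕ ipad = b8 e2 6c 7b 1b.  K' ⊕ opad = d2 88 06 11 71.
Inner input = (K'⊕ipad) ∥ m = b8 e2 6c 7b 1b ∥ a1.
Inner hash: sum = 184+226+108+123+27+161 = 829; mod 256 = 61 → 3d.
Outer input = (K'⊕opad) ∥ inner = d2 88 06 11 71 ∥ 3d.
Outer hash (tag): sum = 210+136+6+17+113+61 = 543; mod 256 = 31 → 1f.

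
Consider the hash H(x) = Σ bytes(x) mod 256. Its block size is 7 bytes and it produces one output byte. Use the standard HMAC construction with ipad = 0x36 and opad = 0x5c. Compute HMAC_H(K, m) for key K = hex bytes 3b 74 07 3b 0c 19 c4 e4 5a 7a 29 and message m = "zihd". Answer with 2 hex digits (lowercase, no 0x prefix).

8f

Key hex bytes 3b 74 07 3b 0c 19 c4 e4 5a 7a 29 is 11 bytes > B = 7, so hash it first: H(key) = bb, then zero-pad to 7 bytes: K' = bb 00 00 00 00 00 00.
K' ⊕ ipad = 8d 36 36 36 36 36 36.  K' ⊕ opad = e7 5c 5c 5c 5c 5c 5c.
Inner input = (K'⊕ipad) ∥ m = 8d 36 36 36 36 36 36 ∥ 7a 69 68 64.
Inner hash: sum = 141+54+54+54+54+54+54+122+105+104+100 = 896; mod 256 = 128 → 80.
Outer input = (K'⊕opad) ∥ inner = e7 5c 5c 5c 5c 5c 5c ∥ 80.
Outer hash (tag): sum = 231+92+92+92+92+92+92+128 = 911; mod 256 = 143 → 8f.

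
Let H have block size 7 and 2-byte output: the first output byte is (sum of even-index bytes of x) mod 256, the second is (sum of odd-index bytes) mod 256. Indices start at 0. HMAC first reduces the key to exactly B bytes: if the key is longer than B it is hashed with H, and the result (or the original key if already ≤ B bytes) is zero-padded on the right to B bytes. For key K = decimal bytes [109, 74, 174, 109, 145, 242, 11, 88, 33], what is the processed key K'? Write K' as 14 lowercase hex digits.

|K| = 9 > B = 7, so first hash the key.
H(K): even-index sum = 472 mod 256 = 216; odd-index sum = 513 mod 256 = 1 → d8 01.
Zero-pad H(K) = d8 01 to 7 bytes: K' = d8 01 00 00 00 00 00.

d8010000000000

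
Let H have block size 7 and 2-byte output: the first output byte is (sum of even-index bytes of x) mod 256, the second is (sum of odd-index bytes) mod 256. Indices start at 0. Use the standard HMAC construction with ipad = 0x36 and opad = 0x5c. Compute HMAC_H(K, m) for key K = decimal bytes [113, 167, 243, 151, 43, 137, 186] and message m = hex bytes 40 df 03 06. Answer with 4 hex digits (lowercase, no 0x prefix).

Key decimal bytes [113, 167, 243, 151, 43, 137, 186] = 71 a7 f3 97 2b 89 ba is exactly B = 7 bytes: K' = 71 a7 f3 97 2b 89 ba.
K' ⊕ ipad = 47 91 c5 a1 1d bf 8c.  K' ⊕ opad = 2d fb af cb 77 d5 e6.
Inner input = (K'⊕ipad) ∥ m = 47 91 c5 a1 1d bf 8c ∥ 40 df 03 06.
Inner hash: even-index sum = 666 mod 256 = 154; odd-index sum = 564 mod 256 = 52 → 9a 34.
Outer input = (K'⊕opad) ∥ inner = 2d fb af cb 77 d5 e6 ∥ 9a 34.
Outer hash (tag): even-index sum = 621 mod 256 = 109; odd-index sum = 821 mod 256 = 53 → 6d 35.

6d35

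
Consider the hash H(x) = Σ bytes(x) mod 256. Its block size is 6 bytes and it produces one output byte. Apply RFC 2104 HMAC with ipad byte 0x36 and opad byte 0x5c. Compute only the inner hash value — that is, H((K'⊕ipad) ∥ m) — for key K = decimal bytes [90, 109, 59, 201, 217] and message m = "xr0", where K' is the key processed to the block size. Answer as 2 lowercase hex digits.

Key decimal bytes [90, 109, 59, 201, 217] = 5a 6d 3b c9 d9 is 5 bytes ≤ B = 6; zero-pad to 6 bytes: K' = 5a 6d 3b c9 d9 00.
K' ⊕ ipad = 6c 5b 0d ff ef 36.
Inner input = 6c 5b 0d ff ef 36 ∥ 78 72 30.
Inner hash: sum = 108+91+13+255+239+54+120+114+48 = 1042; mod 256 = 18 → 12.

12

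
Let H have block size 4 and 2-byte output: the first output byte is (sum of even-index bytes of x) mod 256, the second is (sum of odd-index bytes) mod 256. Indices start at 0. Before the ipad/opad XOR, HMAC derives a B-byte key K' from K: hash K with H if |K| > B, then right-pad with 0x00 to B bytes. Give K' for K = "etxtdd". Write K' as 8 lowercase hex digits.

414c0000

|K| = 6 > B = 4, so first hash the key.
H(K): even-index sum = 321 mod 256 = 65; odd-index sum = 332 mod 256 = 76 → 41 4c.
Zero-pad H(K) = 41 4c to 4 bytes: K' = 41 4c 00 00.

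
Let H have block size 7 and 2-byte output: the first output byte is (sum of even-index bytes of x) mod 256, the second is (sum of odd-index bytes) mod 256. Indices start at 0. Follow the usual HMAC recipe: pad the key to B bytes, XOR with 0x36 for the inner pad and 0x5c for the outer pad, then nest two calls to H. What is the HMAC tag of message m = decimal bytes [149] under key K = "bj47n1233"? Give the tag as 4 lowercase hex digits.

7d12

Key "bj47n1233" = 62 6a 34 37 6e 31 32 33 33 is 9 bytes > B = 7, so hash it first: H(key) = 69 05, then zero-pad to 7 bytes: K' = 69 05 00 00 00 00 00.
K' ⊕ ipad = 5f 33 36 36 36 36 36.  K' ⊕ opad = 35 59 5c 5c 5c 5c 5c.
Inner input = (K'⊕ipad) ∥ m = 5f 33 36 36 36 36 36 ∥ 95.
Inner hash: even-index sum = 257 mod 256 = 1; odd-index sum = 308 mod 256 = 52 → 01 34.
Outer input = (K'⊕opad) ∥ inner = 35 59 5c 5c 5c 5c 5c ∥ 01 34.
Outer hash (tag): even-index sum = 381 mod 256 = 125; odd-index sum = 274 mod 256 = 18 → 7d 12.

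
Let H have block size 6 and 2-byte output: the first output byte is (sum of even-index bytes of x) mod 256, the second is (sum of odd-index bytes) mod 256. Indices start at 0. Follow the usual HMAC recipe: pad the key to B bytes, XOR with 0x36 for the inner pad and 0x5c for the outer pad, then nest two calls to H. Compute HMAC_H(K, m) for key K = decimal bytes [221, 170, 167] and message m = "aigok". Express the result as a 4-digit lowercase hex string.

Key decimal bytes [221, 170, 167] = dd aa a7 is 3 bytes ≤ B = 6; zero-pad to 6 bytes: K' = dd aa a7 00 00 00.
K' ⊕ ipad = eb 9c 91 36 36 36.  K' ⊕ opad = 81 f6 fb 5c 5c 5c.
Inner input = (K'⊕ipad) ∥ m = eb 9c 91 36 36 36 ∥ 61 69 67 6f 6b.
Inner hash: even-index sum = 741 mod 256 = 229; odd-index sum = 480 mod 256 = 224 → e5 e0.
Outer input = (K'⊕opad) ∥ inner = 81 f6 fb 5c 5c 5c ∥ e5 e0.
Outer hash (tag): even-index sum = 701 mod 256 = 189; odd-index sum = 654 mod 256 = 142 → bd 8e.

bd8e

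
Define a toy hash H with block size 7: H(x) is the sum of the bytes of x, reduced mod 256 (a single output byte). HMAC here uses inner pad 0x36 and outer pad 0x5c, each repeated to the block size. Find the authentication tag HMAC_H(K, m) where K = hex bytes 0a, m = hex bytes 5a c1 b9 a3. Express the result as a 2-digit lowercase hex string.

Key hex bytes 0a is 1 byte ≤ B = 7; zero-pad to 7 bytes: K' = 0a 00 00 00 00 00 00.
K' ⊕ ipad = 3c 36 36 36 36 36 36.  K' ⊕ opad = 56 5c 5c 5c 5c 5c 5c.
Inner input = (K'⊕ipad) ∥ m = 3c 36 36 36 36 36 36 ∥ 5a c1 b9 a3.
Inner hash: sum = 60+54+54+54+54+54+54+90+193+185+163 = 1015; mod 256 = 247 → f7.
Outer input = (K'⊕opad) ∥ inner = 56 5c 5c 5c 5c 5c 5c ∥ f7.
Outer hash (tag): sum = 86+92+92+92+92+92+92+247 = 885; mod 256 = 117 → 75.

75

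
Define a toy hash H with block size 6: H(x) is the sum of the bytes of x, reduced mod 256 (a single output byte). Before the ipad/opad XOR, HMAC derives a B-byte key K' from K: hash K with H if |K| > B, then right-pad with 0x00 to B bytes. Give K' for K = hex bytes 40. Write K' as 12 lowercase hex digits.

400000000000

Key hex bytes 40 is 1 byte ≤ B = 6; zero-pad to 6 bytes: K' = 40 00 00 00 00 00.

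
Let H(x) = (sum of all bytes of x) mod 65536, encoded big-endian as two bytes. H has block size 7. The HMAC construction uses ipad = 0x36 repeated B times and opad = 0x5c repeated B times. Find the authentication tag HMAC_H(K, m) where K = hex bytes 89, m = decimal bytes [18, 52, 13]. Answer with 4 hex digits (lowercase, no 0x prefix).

0355

Key hex bytes 89 is 1 byte ≤ B = 7; zero-pad to 7 bytes: K' = 89 00 00 00 00 00 00.
K' ⊕ ipad = bf 36 36 36 36 36 36.  K' ⊕ opad = d5 5c 5c 5c 5c 5c 5c.
Inner input = (K'⊕ipad) ∥ m = bf 36 36 36 36 36 36 ∥ 12 34 0d.
Inner hash: sum = 191+54+54+54+54+54+54+18+52+13 = 598 → 02 56.
Outer input = (K'⊕opad) ∥ inner = d5 5c 5c 5c 5c 5c 5c ∥ 02 56.
Outer hash (tag): sum = 213+92+92+92+92+92+92+2+86 = 853 → 03 55.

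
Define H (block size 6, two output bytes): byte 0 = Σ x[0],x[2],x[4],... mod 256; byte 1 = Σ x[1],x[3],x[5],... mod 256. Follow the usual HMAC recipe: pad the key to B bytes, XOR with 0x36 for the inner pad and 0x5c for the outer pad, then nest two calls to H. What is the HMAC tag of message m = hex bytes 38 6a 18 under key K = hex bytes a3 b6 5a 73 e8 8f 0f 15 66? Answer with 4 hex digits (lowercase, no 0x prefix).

e61a

Key hex bytes a3 b6 5a 73 e8 8f 0f 15 66 is 9 bytes > B = 6, so hash it first: H(key) = 5a cd, then zero-pad to 6 bytes: K' = 5a cd 00 00 00 00.
K' ⊕ ipad = 6c fb 36 36 36 36.  K' ⊕ opad = 06 91 5c 5c 5c 5c.
Inner input = (K'⊕ipad) ∥ m = 6c fb 36 36 36 36 ∥ 38 6a 18.
Inner hash: even-index sum = 296 mod 256 = 40; odd-index sum = 465 mod 256 = 209 → 28 d1.
Outer input = (K'⊕opad) ∥ inner = 06 91 5c 5c 5c 5c ∥ 28 d1.
Outer hash (tag): even-index sum = 230 mod 256 = 230; odd-index sum = 538 mod 256 = 26 → e6 1a.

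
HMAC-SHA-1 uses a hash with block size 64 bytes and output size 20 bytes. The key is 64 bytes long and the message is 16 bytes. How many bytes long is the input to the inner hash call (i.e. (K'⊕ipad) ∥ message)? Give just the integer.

80

Key is 64 ≤ 64 bytes, zero-padded: |K'| = 64.
Inner input = (K'⊕ipad) ∥ m → 64 + 16 = 80 bytes.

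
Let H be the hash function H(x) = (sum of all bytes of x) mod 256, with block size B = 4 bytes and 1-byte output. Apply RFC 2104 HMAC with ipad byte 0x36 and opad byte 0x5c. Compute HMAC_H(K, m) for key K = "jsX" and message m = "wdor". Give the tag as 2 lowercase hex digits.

c6

Key "jsX" = 6a 73 58 is 3 bytes ≤ B = 4; zero-pad to 4 bytes: K' = 6a 73 58 00.
K' ⊕ ipad = 5c 45 6e 36.  K' ⊕ opad = 36 2f 04 5c.
Inner input = (K'⊕ipad) ∥ m = 5c 45 6e 36 ∥ 77 64 6f 72.
Inner hash: sum = 92+69+110+54+119+100+111+114 = 769; mod 256 = 1 → 01.
Outer input = (K'⊕opad) ∥ inner = 36 2f 04 5c ∥ 01.
Outer hash (tag): sum = 54+47+4+92+1 = 198 → c6.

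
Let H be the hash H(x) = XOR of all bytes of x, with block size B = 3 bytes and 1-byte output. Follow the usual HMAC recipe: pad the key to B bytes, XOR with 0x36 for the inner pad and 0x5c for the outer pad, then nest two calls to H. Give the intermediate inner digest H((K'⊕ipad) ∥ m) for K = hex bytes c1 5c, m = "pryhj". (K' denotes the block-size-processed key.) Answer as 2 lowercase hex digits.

Key hex bytes c1 5c is 2 bytes ≤ B = 3; zero-pad to 3 bytes: K' = c1 5c 00.
K' ⊕ ipad = f7 6a 36.
Inner input = f7 6a 36 ∥ 70 72 79 68 6a.
Inner hash: XOR f7⊕6a⊕36⊕70⊕72⊕79⊕68⊕6a = d2.

d2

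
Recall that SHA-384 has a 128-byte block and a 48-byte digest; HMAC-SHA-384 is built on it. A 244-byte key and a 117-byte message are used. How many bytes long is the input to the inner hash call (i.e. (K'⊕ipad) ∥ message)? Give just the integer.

Key is 244 > 128 bytes, so it is hashed to 48 bytes then zero-padded to 128: |K'| = 128.
Inner input = (K'⊕ipad) ∥ m → 128 + 117 = 245 bytes.

245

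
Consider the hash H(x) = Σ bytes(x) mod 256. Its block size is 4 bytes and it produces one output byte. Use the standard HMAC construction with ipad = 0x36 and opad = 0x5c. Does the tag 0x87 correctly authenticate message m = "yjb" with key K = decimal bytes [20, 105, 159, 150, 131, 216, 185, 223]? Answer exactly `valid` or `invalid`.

valid

Key decimal bytes [20, 105, 159, 150, 131, 216, 185, 223] = 14 69 9f 96 83 d8 b9 df is 8 bytes > B = 4, so hash it first: H(key) = a5, then zero-pad to 4 bytes: K' = a5 00 00 00.
K' ⊕ ipad = 93 36 36 36; K' ⊕ opad = f9 5c 5c 5c.
Inner hash: sum = 147+54+54+54+121+106+98 = 634; mod 256 = 122 → 7a.
Outer hash (recomputed tag): sum = 249+92+92+92+122 = 647; mod 256 = 135 → 87.
Recomputed tag = 87; claimed = 87 → match.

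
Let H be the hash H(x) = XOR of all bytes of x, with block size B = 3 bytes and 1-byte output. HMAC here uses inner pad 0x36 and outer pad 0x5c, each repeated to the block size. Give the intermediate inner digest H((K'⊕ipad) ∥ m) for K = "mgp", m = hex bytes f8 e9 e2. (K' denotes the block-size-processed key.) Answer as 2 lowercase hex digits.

bf

Key "mgp" = 6d 67 70 is exactly B = 3 bytes: K' = 6d 67 70.
K' ⊕ ipad = 5b 51 46.
Inner input = 5b 51 46 ∥ f8 e9 e2.
Inner hash: XOR 5b⊕51⊕46⊕f8⊕e9⊕e2 = bf.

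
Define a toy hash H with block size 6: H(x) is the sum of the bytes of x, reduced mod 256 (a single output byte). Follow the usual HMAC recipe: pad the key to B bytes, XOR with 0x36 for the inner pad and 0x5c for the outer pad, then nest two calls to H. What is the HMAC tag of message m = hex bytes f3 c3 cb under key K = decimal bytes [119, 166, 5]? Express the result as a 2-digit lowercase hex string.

Key decimal bytes [119, 166, 5] = 77 a6 05 is 3 bytes ≤ B = 6; zero-pad to 6 bytes: K' = 77 a6 05 00 00 00.
K' ⊕ ipad = 41 90 33 36 36 36.  K' ⊕ opad = 2b fa 59 5c 5c 5c.
Inner input = (K'⊕ipad) ∥ m = 41 90 33 36 36 36 ∥ f3 c3 cb.
Inner hash: sum = 65+144+51+54+54+54+243+195+203 = 1063; mod 256 = 39 → 27.
Outer input = (K'⊕opad) ∥ inner = 2b fa 59 5c 5c 5c ∥ 27.
Outer hash (tag): sum = 43+250+89+92+92+92+39 = 697; mod 256 = 185 → b9.

b9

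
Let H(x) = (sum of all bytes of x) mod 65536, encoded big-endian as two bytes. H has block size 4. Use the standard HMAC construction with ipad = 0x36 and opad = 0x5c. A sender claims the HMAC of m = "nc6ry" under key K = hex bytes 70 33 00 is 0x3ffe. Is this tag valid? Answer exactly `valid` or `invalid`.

Key hex bytes 70 33 00 is 3 bytes ≤ B = 4; zero-pad to 4 bytes: K' = 70 33 00 00.
K' ⊕ ipad = 46 05 36 36; K' ⊕ opad = 2c 6f 5c 5c.
Inner hash: sum = 70+5+54+54+110+99+54+114+121 = 681 → 02 a9.
Outer hash (recomputed tag): sum = 44+111+92+92+2+169 = 510 → 01 fe.
Recomputed tag = 01fe; claimed = 3ffe → mismatch.

invalid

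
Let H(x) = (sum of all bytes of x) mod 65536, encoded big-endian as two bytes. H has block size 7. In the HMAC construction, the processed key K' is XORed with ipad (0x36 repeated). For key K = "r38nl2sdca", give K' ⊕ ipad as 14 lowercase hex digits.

Key "r38nl2sdca" = 72 33 38 6e 6c 32 73 64 63 61 is 10 bytes > B = 7, so hash it first: H(key) = 03 84, then zero-pad to 7 bytes: K' = 03 84 00 00 00 00 00.
XOR each byte with 0x36: 03⊕36=35, 84⊕36=b2, 00⊕36=36, 00⊕36=36, 00⊕36=36, 00⊕36=36, 00⊕36=36.

35b23636363636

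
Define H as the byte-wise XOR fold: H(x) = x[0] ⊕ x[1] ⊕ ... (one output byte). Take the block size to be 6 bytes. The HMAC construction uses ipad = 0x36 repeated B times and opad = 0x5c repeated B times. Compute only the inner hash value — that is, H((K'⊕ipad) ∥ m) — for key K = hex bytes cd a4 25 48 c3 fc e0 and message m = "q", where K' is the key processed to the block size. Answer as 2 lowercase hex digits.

aa

Key hex bytes cd a4 25 48 c3 fc e0 is 7 bytes > B = 6, so hash it first: H(key) = db, then zero-pad to 6 bytes: K' = db 00 00 00 00 00.
K' ⊕ ipad = ed 36 36 36 36 36.
Inner input = ed 36 36 36 36 36 ∥ 71.
Inner hash: XOR ed⊕36⊕36⊕36⊕36⊕36⊕71 = aa.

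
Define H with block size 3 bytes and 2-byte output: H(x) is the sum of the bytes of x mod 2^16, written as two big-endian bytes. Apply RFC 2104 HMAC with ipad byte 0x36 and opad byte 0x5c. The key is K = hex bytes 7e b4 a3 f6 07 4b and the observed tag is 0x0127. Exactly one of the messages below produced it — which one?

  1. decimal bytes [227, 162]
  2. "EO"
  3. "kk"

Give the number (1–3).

2

Key hex bytes 7e b4 a3 f6 07 4b is 6 bytes > B = 3, so hash it first: H(key) = 03 1d, then zero-pad to 3 bytes: K' = 03 1d 00.
K' ⊕ ipad = 35 2b 36; K' ⊕ opad = 5f 41 5c.
m1: inner = H(35 2b 36 e3 a2) = 02 1b; tag = H(5f 41 5c 02 1b) = 0119
m2: inner = H(35 2b 36 45 4f) = 01 2a; tag = H(5f 41 5c 01 2a) = 0127 ← matches
m3: inner = H(35 2b 36 6b 6b) = 01 6c; tag = H(5f 41 5c 01 6c) = 0169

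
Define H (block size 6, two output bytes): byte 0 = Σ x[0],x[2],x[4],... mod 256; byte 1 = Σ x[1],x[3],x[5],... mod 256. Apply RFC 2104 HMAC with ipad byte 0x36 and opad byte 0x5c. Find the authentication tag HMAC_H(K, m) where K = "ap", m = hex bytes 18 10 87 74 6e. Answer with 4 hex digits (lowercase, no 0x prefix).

c51a

Key "ap" = 61 70 is 2 bytes ≤ B = 6; zero-pad to 6 bytes: K' = 61 70 00 00 00 00.
K' ⊕ ipad = 57 46 36 36 36 36.  K' ⊕ opad = 3d 2c 5c 5c 5c 5c.
Inner input = (K'⊕ipad) ∥ m = 57 46 36 36 36 36 ∥ 18 10 87 74 6e.
Inner hash: even-index sum = 464 mod 256 = 208; odd-index sum = 310 mod 256 = 54 → d0 36.
Outer input = (K'⊕opad) ∥ inner = 3d 2c 5c 5c 5c 5c ∥ d0 36.
Outer hash (tag): even-index sum = 453 mod 256 = 197; odd-index sum = 282 mod 256 = 26 → c5 1a.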